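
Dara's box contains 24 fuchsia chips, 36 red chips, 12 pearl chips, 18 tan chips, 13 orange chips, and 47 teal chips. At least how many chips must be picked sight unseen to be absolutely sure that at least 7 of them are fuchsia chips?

In the worst case for collecting fuchsia chips, every non-fuchsia chip comes out first.
There are 36 + 12 + 18 + 13 + 47 = 126 non-fuchsia chips altogether.
After those, each further chip must be fuchsia, so 126 + 7 = 133 draws guarantee 7 fuchsia chips.

133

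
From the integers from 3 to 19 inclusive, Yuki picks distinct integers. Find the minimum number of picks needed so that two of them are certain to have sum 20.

A set avoiding the sum 20 can contain at most one of each pair {x, 20−x}, plus the 3 elements whose complement lies outside the range or equal to its own complement.
The integers 10, …, 19 (10 of them) are such a set: any two sum to at least 10+11 = 21 > 20.
Pigeonhole: any 11th integer completes one of the 7 pairs, so 11 choices force a sum of 20.

11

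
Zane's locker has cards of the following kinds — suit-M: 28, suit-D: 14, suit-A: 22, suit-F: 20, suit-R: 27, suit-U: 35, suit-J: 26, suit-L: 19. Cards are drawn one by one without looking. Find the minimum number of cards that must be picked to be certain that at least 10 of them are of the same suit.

The 8 suits are the holes; the cards drawn are the pigeons.
To avoid 10 of any one suit, the worst case takes at most 9 of each suit.
That gives 9 + 9 + 9 + 9 + 9 + 9 + 9 + 9 = 72 cards with no suit reaching 10.
The next card forces some suit to 10, so 72 + 1 = 73.

73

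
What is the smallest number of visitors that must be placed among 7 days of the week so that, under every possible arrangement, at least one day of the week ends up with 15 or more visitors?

With 98 visitors one could put exactly 14 in each of the 7 days of the week, and no day of the week would reach 15.
One more visitor must land in a day of the week that already has 14, giving it 15.
So 7 × 14 + 1 = 99 visitors are required.

99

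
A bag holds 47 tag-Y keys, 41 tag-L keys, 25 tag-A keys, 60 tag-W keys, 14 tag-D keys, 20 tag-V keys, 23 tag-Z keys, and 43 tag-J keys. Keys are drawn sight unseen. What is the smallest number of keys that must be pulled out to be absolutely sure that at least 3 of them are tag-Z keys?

253

In the worst case for collecting tag-Z keys, every non-tag-Z key comes out first.
There are 47 + 41 + 25 + 60 + 14 + 20 + 43 = 250 non-tag-Z keys altogether.
After those, each further key must be tag-Z, so 250 + 3 = 253 draws guarantee 3 tag-Z keys.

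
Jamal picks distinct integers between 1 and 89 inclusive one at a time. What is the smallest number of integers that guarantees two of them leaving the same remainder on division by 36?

Pigeonhole: the 36 residue classes mod 36 are the pigeonholes.
With 36 integers one could put 1 in each residue class and have no class reach 2.
The 37th integer pushes some class to 2, so 36·1 + 1 = 37.

37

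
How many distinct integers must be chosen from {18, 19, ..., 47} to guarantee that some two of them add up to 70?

19

Two chosen integers sum to 70 exactly when both halves of some pair {x, 70−x} with 23 ≤ x ≤ 70−x ≤ 47 are chosen — 12 such pairs.
The remaining 6 elements (those with no distinct partner in range) can never complete a 70-sum, so the worst case takes all of them and one from each pair: 6 + 12 = 18.
By the pigeonhole principle, the 19th integer has to be the second member of some pair, so 18 + 1 = 19.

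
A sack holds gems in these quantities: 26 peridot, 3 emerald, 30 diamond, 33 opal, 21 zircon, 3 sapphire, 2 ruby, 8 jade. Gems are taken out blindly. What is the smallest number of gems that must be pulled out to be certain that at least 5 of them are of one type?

By pigeonhole, the 8 types are the holes; the gems drawn are the pigeons.
To avoid 5 of any one type, the worst case takes at most 4 of each type, or every gem of a type that has fewer than 4.
That gives 4 + 3 + 4 + 4 + 4 + 3 + 2 + 4 = 28 gems with no type reaching 5.
The next gem forces some type to 5, so 28 + 1 = 29.

29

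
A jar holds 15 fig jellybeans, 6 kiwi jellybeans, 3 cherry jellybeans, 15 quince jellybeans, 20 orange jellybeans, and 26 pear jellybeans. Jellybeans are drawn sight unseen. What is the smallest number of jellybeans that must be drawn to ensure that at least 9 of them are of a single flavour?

By pigeonhole, put each drawn jellybean into a box by flavour. The largest draw with every box below 9 takes min(count, 8) from each flavour; flavours with fewer than 8 contribute all they have.
Σ min(cᵢ, 8) = 8 + 6 + 3 + 8 + 8 + 8 = 41.
Draw number 41 + 1 = 42 must push one box to 9.

42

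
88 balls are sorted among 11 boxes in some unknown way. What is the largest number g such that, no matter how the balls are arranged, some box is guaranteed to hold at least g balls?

8

By pigeonhole, the 11 boxes are the holes and the 88 balls are the pigeons.
If every box held at most 7 balls, the total would be at most 11 × 7 = 77, which is less than 88.
So some box holds at least ⌈88/11⌉ = 8 balls.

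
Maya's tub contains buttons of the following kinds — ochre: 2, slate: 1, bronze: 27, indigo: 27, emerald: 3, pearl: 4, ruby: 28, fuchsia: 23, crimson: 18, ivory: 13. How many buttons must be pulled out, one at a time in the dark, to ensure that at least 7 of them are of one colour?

An adversary could hand out at most 6 buttons per colour (4 colours run out sooner): 2 + 1 + 6 + 6 + 3 + 4 + 6 + 6 + 6 + 6 = 46 buttons and still no colour has 7.
Pigeonhole: one more button lands in a colour already at 6, so 47 draws are enough and 46 are not.

47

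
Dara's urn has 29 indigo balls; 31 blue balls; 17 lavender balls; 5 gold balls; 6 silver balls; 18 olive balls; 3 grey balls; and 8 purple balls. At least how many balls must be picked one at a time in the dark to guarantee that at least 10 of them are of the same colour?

Put each drawn ball into a box by colour. The largest draw with every box below 10 takes min(count, 9) from each colour; colours with fewer than 9 contribute all they have.
Σ min(cᵢ, 9) = 9 + 9 + 9 + 5 + 6 + 9 + 3 + 8 = 58.
Draw number 58 + 1 = 59 must push one box to 10.

59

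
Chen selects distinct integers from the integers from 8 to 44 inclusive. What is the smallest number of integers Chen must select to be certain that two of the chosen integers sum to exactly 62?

25

A set avoiding the sum 62 can contain at most one of each pair {x, 62−x}, plus the 11 elements whose complement lies outside the range or equal to its own complement.
The integers 8, …, 31 (24 of them) are such a set: any two sum to at least 8+9 = 17 and at most 30+31 = 61 < 62.
By pigeonhole, any 25th integer completes one of the 13 pairs, so 25 choices force a sum of 62.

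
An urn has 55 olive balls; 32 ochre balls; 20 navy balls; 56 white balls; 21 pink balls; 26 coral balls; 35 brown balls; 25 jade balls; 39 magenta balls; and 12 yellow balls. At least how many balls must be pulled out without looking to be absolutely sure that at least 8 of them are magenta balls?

290

In the worst case for collecting magenta balls, every non-magenta ball comes out first.
There are 55 + 32 + 20 + 56 + 21 + 26 + 35 + 25 + 12 = 282 non-magenta balls altogether.
After those, each further ball must be magenta, so 282 + 8 = 290 draws guarantee 8 magenta balls.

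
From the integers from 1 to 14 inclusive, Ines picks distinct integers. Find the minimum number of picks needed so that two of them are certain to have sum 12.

A set avoiding the sum 12 can contain at most one of each pair {x, 12−x}, plus the 4 elements whose complement lies outside the range or equal to its own complement.
The integers 6, …, 14 (9 of them) are such a set: any two sum to at least 6+7 = 13 > 12.
Any 10th integer completes one of the 5 pairs, so 10 choices force a sum of 12.

10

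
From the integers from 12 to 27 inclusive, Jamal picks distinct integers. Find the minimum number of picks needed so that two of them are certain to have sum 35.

11

Two chosen integers sum to 35 exactly when both halves of some pair {x, 35−x} with 12 ≤ x ≤ 35−x ≤ 23 are chosen — 6 such pairs.
The remaining 4 elements (those with no distinct partner in range) can never complete a 35-sum, so the worst case takes all of them and one from each pair: 4 + 6 = 10.
By the pigeonhole principle, the 11th integer has to be the second member of some pair, so 10 + 1 = 11.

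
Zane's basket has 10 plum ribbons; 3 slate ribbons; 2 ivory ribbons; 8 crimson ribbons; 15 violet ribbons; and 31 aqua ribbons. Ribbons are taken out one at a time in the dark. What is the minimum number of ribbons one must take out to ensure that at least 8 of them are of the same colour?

34

The 6 colours are the holes; the ribbons drawn are the pigeons.
To avoid 8 of any one colour, the worst case takes at most 7 of each colour, or every ribbon of a colour that has fewer than 7.
That gives 7 + 3 + 2 + 7 + 7 + 7 = 33 ribbons with no colour reaching 8.
The next ribbon forces some colour to 8, so 33 + 1 = 34.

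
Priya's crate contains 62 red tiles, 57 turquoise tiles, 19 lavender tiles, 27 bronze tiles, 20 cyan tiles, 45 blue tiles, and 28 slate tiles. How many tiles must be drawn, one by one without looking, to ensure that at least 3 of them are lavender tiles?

242

In the worst case for collecting lavender tiles, every non-lavender tile comes out first.
There are 62 + 57 + 27 + 20 + 45 + 28 = 239 non-lavender tiles altogether.
After those, each further tile must be lavender, so 239 + 3 = 242 draws guarantee 3 lavender tiles.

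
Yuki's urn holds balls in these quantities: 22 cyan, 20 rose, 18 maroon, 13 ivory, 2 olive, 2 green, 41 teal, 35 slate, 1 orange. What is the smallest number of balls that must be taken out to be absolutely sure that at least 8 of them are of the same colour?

48

The 9 colours are the holes; the balls drawn are the pigeons.
To avoid 8 of any one colour, the worst case takes at most 7 of each colour, or every ball of a colour that has fewer than 7.
That gives 7 + 7 + 7 + 7 + 2 + 2 + 7 + 7 + 1 = 47 balls with no colour reaching 8.
The next ball forces some colour to 8, so 47 + 1 = 48.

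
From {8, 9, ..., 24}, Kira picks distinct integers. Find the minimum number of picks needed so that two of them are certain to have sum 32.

Two chosen integers sum to 32 exactly when both halves of some pair {x, 32−x} with 8 ≤ x ≤ 32−x ≤ 24 are chosen — 8 such pairs.
The remaining 1 element (those with no distinct partner in range) can never complete a 32-sum, so the worst case takes all of them and one from each pair: 1 + 8 = 9.
The 10th integer has to be the second member of some pair, so 9 + 1 = 10.

10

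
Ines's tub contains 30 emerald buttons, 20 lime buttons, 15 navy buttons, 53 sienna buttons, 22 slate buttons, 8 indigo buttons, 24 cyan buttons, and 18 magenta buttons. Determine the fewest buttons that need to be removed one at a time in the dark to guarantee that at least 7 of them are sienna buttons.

144

In the worst case for collecting sienna buttons, every non-sienna button comes out first.
There are 30 + 20 + 15 + 22 + 8 + 24 + 18 = 137 non-sienna buttons altogether.
After those, each further button must be sienna, so 137 + 7 = 144 draws guarantee 7 sienna buttons.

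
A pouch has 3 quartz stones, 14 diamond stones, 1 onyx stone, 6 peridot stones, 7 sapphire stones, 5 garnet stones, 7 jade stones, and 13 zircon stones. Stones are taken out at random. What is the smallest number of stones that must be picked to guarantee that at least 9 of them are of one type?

46

By the pigeonhole principle, put each drawn stone into a box by type. The largest draw with every box below 9 takes min(count, 8) from each type; types with fewer than 8 contribute all they have.
Σ min(cᵢ, 8) = 3 + 8 + 1 + 6 + 7 + 5 + 7 + 8 = 45.
Draw number 45 + 1 = 46 must push one box to 9.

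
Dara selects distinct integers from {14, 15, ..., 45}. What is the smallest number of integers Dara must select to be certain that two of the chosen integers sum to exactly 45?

24

A set avoiding the sum 45 can contain at most one of each pair {x, 45−x}, plus the 14 elements whose complement lies outside the range.
The integers 23, …, 45 (23 of them) are such a set: any two sum to at least 23+24 = 47 > 45.
By pigeonhole, any 24th integer completes one of the 9 pairs, so 24 choices force a sum of 45.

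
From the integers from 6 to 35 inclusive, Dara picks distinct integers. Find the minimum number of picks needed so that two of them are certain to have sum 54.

Two chosen integers sum to 54 exactly when both halves of some pair {x, 54−x} with 19 ≤ x ≤ 54−x ≤ 35 are chosen — 8 such pairs.
The remaining 14 elements (those with no distinct partner in range) can never complete a 54-sum, so the worst case takes all of them and one from each pair: 14 + 8 = 22.
The 23rd integer has to be the second member of some pair, so 22 + 1 = 23.

23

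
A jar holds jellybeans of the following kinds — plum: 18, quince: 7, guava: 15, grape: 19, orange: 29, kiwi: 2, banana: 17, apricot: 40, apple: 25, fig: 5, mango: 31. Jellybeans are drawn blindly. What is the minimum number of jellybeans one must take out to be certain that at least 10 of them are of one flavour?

87

The 11 flavours are the holes; the jellybeans drawn are the pigeons.
To avoid 10 of any one flavour, the worst case takes at most 9 of each flavour, or every jellybean of a flavour that has fewer than 9.
That gives 9 + 7 + 9 + 9 + 9 + 2 + 9 + 9 + 9 + 5 + 9 = 86 jellybeans with no flavour reaching 10.
The next jellybean forces some flavour to 10, so 86 + 1 = 87.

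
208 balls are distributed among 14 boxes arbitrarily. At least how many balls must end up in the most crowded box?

By pigeonhole, the 14 boxes are the holes and the 208 balls are the pigeons.
If every box held at most 14 balls, the total would be at most 14 × 14 = 196, which is less than 208.
So some box holds at least ⌈208/14⌉ = 15 balls.

15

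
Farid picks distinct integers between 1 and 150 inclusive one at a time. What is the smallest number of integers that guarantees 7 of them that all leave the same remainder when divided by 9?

The 9 residue classes mod 9 are the pigeonholes.
With 54 integers one could put 6 in each residue class and have no class reach 7.
The 55th integer pushes some class to 7, so 9·6 + 1 = 55.

55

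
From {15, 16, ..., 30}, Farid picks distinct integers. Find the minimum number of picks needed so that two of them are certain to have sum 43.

10

Two chosen integers sum to 43 exactly when both halves of some pair {x, 43−x} with 15 ≤ x ≤ 43−x ≤ 28 are chosen — 7 such pairs.
The remaining 2 elements (those with no distinct partner in range) can never complete a 43-sum, so the worst case takes all of them and one from each pair: 2 + 7 = 9.
The 10th integer has to be the second member of some pair, so 9 + 1 = 10.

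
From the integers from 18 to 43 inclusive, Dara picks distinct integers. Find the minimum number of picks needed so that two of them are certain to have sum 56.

Group the elements by complementary pair {x, 56−x}: {18,38}, {19,37}, {20,36}, …, giving 10 two-element pairs, the single value 28 (it cannot pair with itself since the integers are distinct), and 5 integers whose partner 56−x falls outside [18,43].
By the pigeonhole principle, treating each of those 16 groups as a pigeonhole, one can pick one integer per group — 16 integers — with no two summing to 56.
The 17th integer lands in an occupied pair, forcing a sum of 56.

17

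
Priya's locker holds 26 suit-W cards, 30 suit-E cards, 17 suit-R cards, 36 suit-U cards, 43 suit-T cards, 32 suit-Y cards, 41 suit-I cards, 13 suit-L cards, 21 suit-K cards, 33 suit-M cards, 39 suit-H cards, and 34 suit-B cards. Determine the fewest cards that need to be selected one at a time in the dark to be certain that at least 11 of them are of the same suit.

121

An adversary could hand out at most 10 cards per suit: 10 + 10 + 10 + 10 + 10 + 10 + 10 + 10 + 10 + 10 + 10 + 10 = 120 cards and still no suit has 11.
Pigeonhole: one more card lands in a suit already at 10, so 121 draws are enough and 120 are not.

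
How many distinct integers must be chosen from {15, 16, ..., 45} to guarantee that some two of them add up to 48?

A set avoiding the sum 48 can contain at most one of each pair {x, 48−x}, plus the 13 elements whose complement lies outside the range or equal to its own complement.
The integers 24, …, 45 (22 of them) are such a set: any two sum to at least 24+25 = 49 > 48.
Any 23rd integer completes one of the 9 pairs, so 23 choices force a sum of 48.

23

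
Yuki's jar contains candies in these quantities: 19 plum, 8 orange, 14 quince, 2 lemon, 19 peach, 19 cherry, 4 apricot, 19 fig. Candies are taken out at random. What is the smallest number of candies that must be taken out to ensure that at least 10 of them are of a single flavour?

60

The 8 flavours are the holes; the candies drawn are the pigeons.
To avoid 10 of any one flavour, the worst case takes at most 9 of each flavour, or every candy of a flavour that has fewer than 9.
That gives 9 + 8 + 9 + 2 + 9 + 9 + 4 + 9 = 59 candies with no flavour reaching 10.
The next candy forces some flavour to 10, so 59 + 1 = 60.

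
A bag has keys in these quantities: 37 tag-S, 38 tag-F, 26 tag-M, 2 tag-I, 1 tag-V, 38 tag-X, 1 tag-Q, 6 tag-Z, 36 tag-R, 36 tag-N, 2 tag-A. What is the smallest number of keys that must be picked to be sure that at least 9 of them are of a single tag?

61

An adversary could hand out at most 8 keys per tag (5 tags run out sooner): 8 + 8 + 8 + 2 + 1 + 8 + 1 + 6 + 8 + 8 + 2 = 60 keys and still no tag has 9.
By pigeonhole, one more key lands in a tag already at 8, so 61 draws are enough and 60 are not.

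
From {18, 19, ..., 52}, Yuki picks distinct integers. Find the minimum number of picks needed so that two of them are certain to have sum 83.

Group the elements by complementary pair {x, 83−x}: {31,52}, {32,51}, {33,50}, …, giving 11 two-element pairs and 13 integers whose partner 83−x falls outside [18,52].
Pigeonhole: treating each of those 24 groups as a pigeonhole, one can pick one integer per group — 24 integers — with no two summing to 83.
The 25th integer lands in an occupied pair, forcing a sum of 83.

25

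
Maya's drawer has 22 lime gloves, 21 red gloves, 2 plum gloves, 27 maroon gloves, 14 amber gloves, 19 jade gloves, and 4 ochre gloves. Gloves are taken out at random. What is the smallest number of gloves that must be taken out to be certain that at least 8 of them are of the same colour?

Pigeonhole: put each drawn glove into a box by colour. The largest draw with every box below 8 takes min(count, 7) from each colour; colours with fewer than 7 contribute all they have.
Σ min(cᵢ, 7) = 7 + 7 + 2 + 7 + 7 + 7 + 4 = 41.
Draw number 41 + 1 = 42 must push one box to 8.

42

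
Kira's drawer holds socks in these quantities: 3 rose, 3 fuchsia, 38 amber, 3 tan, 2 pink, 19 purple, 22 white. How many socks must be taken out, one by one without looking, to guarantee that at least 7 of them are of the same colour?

30

By pigeonhole, put each drawn sock into a box by colour. The largest draw with every box below 7 takes min(count, 6) from each colour; colours with fewer than 6 contribute all they have.
Σ min(cᵢ, 6) = 3 + 3 + 6 + 3 + 2 + 6 + 6 = 29.
Draw number 29 + 1 = 30 must push one box to 7.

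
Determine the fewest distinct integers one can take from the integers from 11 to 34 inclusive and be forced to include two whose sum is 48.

15

A set avoiding the sum 48 can contain at most one of each pair {x, 48−x}, plus the 4 elements whose complement lies outside the range or equal to its own complement.
The integers 11, …, 24 (14 of them) are such a set: any two sum to at least 11+12 = 23 and at most 23+24 = 47 < 48.
Any 15th integer completes one of the 10 pairs, so 15 choices force a sum of 48.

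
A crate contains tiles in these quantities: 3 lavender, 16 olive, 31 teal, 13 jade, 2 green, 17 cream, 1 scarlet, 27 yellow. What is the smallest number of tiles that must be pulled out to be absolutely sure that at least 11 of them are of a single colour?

An adversary could hand out at most 10 tiles per colour (lavender, green, scarlet run out sooner): 3 + 10 + 10 + 10 + 2 + 10 + 1 + 10 = 56 tiles and still no colour has 11.
One more tile lands in a colour already at 10, so 57 draws are enough and 56 are not.

57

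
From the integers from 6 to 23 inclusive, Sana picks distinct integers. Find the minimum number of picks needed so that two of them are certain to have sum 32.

Two chosen integers sum to 32 exactly when both halves of some pair {x, 32−x} with 9 ≤ x ≤ 32−x ≤ 23 are chosen — 7 such pairs.
The remaining 4 elements (those with no distinct partner in range) can never complete a 32-sum, so the worst case takes all of them and one from each pair: 4 + 7 = 11.
The 12th integer has to be the second member of some pair, so 11 + 1 = 12.

12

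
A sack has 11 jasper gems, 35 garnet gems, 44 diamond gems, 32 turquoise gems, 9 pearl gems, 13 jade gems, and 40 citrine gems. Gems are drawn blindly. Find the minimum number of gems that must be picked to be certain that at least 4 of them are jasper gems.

In the worst case for collecting jasper gems, every non-jasper gem comes out first.
There are 35 + 44 + 32 + 9 + 13 + 40 = 173 non-jasper gems altogether.
After those, each further gem must be jasper, so 173 + 4 = 177 draws guarantee 4 jasper gems.

177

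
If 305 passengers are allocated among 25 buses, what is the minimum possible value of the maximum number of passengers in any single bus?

13

The 25 buses are the holes and the 305 passengers are the pigeons.
If every bus held at most 12 passengers, the total would be at most 25 × 12 = 300, which is less than 305.
So some bus holds at least ⌈305/25⌉ = 13 passengers.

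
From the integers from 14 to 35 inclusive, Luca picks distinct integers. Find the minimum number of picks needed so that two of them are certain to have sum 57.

16

Two chosen integers sum to 57 exactly when both halves of some pair {x, 57−x} with 22 ≤ x ≤ 57−x ≤ 35 are chosen — 7 such pairs.
The remaining 8 elements (those with no distinct partner in range) can never complete a 57-sum, so the worst case takes all of them and one from each pair: 8 + 7 = 15.
By the pigeonhole principle, the 16th integer has to be the second member of some pair, so 15 + 1 = 16.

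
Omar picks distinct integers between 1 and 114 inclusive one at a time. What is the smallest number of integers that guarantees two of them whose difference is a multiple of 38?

Integers whose pairwise differences are multiples of 38 are exactly those sharing a remainder mod 38. The 38 residue classes mod 38 are the pigeonholes.
With 38 integers one could put 1 in each residue class and have no class reach 2.
The 39th integer pushes some class to 2, so 38·1 + 1 = 39.

39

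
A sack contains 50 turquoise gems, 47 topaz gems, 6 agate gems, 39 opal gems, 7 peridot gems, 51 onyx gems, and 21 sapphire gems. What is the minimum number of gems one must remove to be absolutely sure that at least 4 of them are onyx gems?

In the worst case for collecting onyx gems, every non-onyx gem comes out first.
There are 50 + 47 + 6 + 39 + 7 + 21 = 170 non-onyx gems altogether.
After those, each further gem must be onyx, so 170 + 4 = 174 draws guarantee 4 onyx gems.

174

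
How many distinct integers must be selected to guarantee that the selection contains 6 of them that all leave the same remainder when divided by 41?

206

The 41 residue classes mod 41 are the pigeonholes.
With 205 integers one could put 5 in each residue class and have no class reach 6.
The 206th integer pushes some class to 6, so 41·5 + 1 = 206.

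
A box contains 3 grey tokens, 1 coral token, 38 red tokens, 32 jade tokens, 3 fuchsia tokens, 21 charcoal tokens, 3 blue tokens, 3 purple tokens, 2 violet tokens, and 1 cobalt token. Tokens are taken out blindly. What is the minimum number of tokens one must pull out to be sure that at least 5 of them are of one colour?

29

An adversary could hand out at most 4 tokens per colour (7 colours run out sooner): 3 + 1 + 4 + 4 + 3 + 4 + 3 + 3 + 2 + 1 = 28 tokens and still no colour has 5.
By the pigeonhole principle, one more token lands in a colour already at 4, so 29 draws are enough and 28 are not.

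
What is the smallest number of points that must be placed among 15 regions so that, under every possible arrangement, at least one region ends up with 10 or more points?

With 135 points one could put exactly 9 in each of the 15 regions, and no region would reach 10.
One more point must land in a region that already has 9, giving it 10.
So 15 × 9 + 1 = 136 points are required.

136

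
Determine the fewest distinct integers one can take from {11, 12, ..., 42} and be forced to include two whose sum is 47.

Group the elements by complementary pair {x, 47−x}: {11,36}, {12,35}, {13,34}, …, giving 13 two-element pairs and 6 integers whose partner 47−x falls outside [11,42].
Pigeonhole: treating each of those 19 groups as a pigeonhole, one can pick one integer per group — 19 integers — with no two summing to 47.
The 20th integer lands in an occupied pair, forcing a sum of 47.

20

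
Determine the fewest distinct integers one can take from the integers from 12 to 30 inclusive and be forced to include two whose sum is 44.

12

Group the elements by complementary pair {x, 44−x}: {14,30}, {15,29}, {16,28}, …, giving 8 two-element pairs, the single value 22 (it cannot pair with itself since the integers are distinct), and 2 integers whose partner 44−x falls outside [12,30].
By pigeonhole, treating each of those 11 groups as a pigeonhole, one can pick one integer per group — 11 integers — with no two summing to 44.
The 12th integer lands in an occupied pair, forcing a sum of 44.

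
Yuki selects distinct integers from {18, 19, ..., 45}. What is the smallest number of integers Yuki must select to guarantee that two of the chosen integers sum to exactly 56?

19

A set avoiding the sum 56 can contain at most one of each pair {x, 56−x}, plus the 8 elements whose complement lies outside the range or equal to its own complement.
The integers 28, …, 45 (18 of them) are such a set: any two sum to at least 28+29 = 57 > 56.
Any 19th integer completes one of the 10 pairs, so 19 choices force a sum of 56.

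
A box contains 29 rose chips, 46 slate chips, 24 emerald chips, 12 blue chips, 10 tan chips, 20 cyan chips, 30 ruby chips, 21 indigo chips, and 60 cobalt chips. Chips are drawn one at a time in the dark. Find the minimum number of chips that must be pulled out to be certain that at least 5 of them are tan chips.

In the worst case for collecting tan chips, every non-tan chip comes out first.
There are 29 + 46 + 24 + 12 + 20 + 30 + 21 + 60 = 242 non-tan chips altogether.
After those, each further chip must be tan, so 242 + 5 = 247 draws guarantee 5 tan chips.

247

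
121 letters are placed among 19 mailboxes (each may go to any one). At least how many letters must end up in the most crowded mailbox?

Pigeonhole: the 19 mailboxes are the holes and the 121 letters are the pigeons.
If every mailbox held at most 6 letters, the total would be at most 19 × 6 = 114, which is less than 121.
So some mailbox holds at least ⌈121/19⌉ = 7 letters.

7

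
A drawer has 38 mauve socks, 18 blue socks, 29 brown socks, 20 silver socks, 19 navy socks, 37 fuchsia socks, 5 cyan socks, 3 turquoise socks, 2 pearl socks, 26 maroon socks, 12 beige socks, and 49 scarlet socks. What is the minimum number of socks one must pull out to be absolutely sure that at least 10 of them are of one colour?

An adversary could hand out at most 9 socks per colour (cyan, turquoise, pearl run out sooner): 9 + 9 + 9 + 9 + 9 + 9 + 5 + 3 + 2 + 9 + 9 + 9 = 91 socks and still no colour has 10.
By pigeonhole, one more sock lands in a colour already at 9, so 92 draws are enough and 91 are not.

92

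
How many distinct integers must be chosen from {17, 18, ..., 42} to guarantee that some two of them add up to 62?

Group the elements by complementary pair {x, 62−x}: {20,42}, {21,41}, {22,40}, …, giving 11 two-element pairs, the single value 31 (it cannot pair with itself since the integers are distinct), and 3 integers whose partner 62−x falls outside [17,42].
By pigeonhole, treating each of those 15 groups as a pigeonhole, one can pick one integer per group — 15 integers — with no two summing to 62.
The 16th integer lands in an occupied pair, forcing a sum of 62.

16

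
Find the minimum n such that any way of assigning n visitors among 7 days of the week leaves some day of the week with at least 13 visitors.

85

With 84 visitors one could put exactly 12 in each of the 7 days of the week, and no day of the week would reach 13.
One more visitor must land in a day of the week that already has 12, giving it 13.
So 7 × 12 + 1 = 85 visitors are required.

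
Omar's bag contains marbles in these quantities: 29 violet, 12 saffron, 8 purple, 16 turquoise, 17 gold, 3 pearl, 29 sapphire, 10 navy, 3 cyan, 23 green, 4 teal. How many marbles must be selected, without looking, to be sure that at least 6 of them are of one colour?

51

An adversary could hand out at most 5 marbles per colour (pearl, cyan, teal run out sooner): 5 + 5 + 5 + 5 + 5 + 3 + 5 + 5 + 3 + 5 + 4 = 50 marbles and still no colour has 6.
Pigeonhole: one more marble lands in a colour already at 5, so 51 draws are enough and 50 are not.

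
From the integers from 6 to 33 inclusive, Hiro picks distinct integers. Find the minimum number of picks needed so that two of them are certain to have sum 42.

Two chosen integers sum to 42 exactly when both halves of some pair {x, 42−x} with 9 ≤ x ≤ 42−x ≤ 33 are chosen — 12 such pairs.
The remaining 4 elements (those with no distinct partner in range) can never complete a 42-sum, so the worst case takes all of them and one from each pair: 4 + 12 = 16.
The 17th integer has to be the second member of some pair, so 16 + 1 = 17.

17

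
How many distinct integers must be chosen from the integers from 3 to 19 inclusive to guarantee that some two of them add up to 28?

Two chosen integers sum to 28 exactly when both halves of some pair {x, 28−x} with 9 ≤ x ≤ 28−x ≤ 19 are chosen — 5 such pairs.
The remaining 7 elements (those with no distinct partner in range) can never complete a 28-sum, so the worst case takes all of them and one from each pair: 7 + 5 = 12.
Pigeonhole: the 13th integer has to be the second member of some pair, so 12 + 1 = 13.

13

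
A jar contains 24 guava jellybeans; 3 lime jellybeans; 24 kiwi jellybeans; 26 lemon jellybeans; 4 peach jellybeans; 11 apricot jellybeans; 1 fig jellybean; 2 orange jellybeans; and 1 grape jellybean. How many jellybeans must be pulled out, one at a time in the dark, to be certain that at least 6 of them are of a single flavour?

32

Put each drawn jellybean into a box by flavour. The largest draw with every box below 6 takes min(count, 5) from each flavour; flavours with fewer than 5 contribute all they have.
Σ min(cᵢ, 5) = 5 + 3 + 5 + 5 + 4 + 5 + 1 + 2 + 1 = 31.
Draw number 31 + 1 = 32 must push one box to 6.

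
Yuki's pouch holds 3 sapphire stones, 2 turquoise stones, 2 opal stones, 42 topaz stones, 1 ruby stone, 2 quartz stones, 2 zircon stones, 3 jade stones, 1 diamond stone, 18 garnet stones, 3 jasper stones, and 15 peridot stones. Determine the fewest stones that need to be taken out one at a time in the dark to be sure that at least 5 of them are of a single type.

The 12 types are the holes; the stones drawn are the pigeons.
To avoid 5 of any one type, the worst case takes at most 4 of each type, or every stone of a type that has fewer than 4.
That gives 3 + 2 + 2 + 4 + 1 + 2 + 2 + 3 + 1 + 4 + 3 + 4 = 31 stones with no type reaching 5.
The next stone forces some type to 5, so 31 + 1 = 32.

32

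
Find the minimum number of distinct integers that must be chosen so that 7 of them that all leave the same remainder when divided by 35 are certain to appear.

211

The 35 residue classes mod 35 are the pigeonholes.
With 210 integers one could put 6 in each residue class and have no class reach 7.
The 211th integer pushes some class to 7, so 35·6 + 1 = 211.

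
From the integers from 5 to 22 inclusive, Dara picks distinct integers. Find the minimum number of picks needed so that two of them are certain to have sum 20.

Two chosen integers sum to 20 exactly when both halves of some pair {x, 20−x} with 5 ≤ x ≤ 20−x ≤ 15 are chosen — 5 such pairs.
The remaining 8 elements (those with no distinct partner in range) can never complete a 20-sum, so the worst case takes all of them and one from each pair: 8 + 5 = 13.
The 14th integer has to be the second member of some pair, so 13 + 1 = 14.

14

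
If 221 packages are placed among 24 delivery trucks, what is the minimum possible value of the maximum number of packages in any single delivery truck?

By pigeonhole, the 24 delivery trucks are the holes and the 221 packages are the pigeons.
If every delivery truck held at most 9 packages, the total would be at most 24 × 9 = 216, which is less than 221.
So some delivery truck holds at least ⌈221/24⌉ = 10 packages.

10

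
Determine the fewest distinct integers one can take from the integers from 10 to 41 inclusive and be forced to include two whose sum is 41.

22

A set avoiding the sum 41 can contain at most one of each pair {x, 41−x}, plus the 10 elements whose complement lies outside the range.
The integers 21, …, 41 (21 of them) are such a set: any two sum to at least 21+22 = 43 > 41.
Pigeonhole: any 22nd integer completes one of the 11 pairs, so 22 choices force a sum of 41.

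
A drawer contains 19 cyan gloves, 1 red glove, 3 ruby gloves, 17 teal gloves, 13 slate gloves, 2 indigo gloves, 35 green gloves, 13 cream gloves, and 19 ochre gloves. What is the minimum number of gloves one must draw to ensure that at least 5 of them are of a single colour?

31

By the pigeonhole principle, put each drawn glove into a box by colour. The largest draw with every box below 5 takes min(count, 4) from each colour; colours with fewer than 4 contribute all they have.
Σ min(cᵢ, 4) = 4 + 1 + 3 + 4 + 4 + 2 + 4 + 4 + 4 = 30.
Draw number 30 + 1 = 31 must push one box to 5.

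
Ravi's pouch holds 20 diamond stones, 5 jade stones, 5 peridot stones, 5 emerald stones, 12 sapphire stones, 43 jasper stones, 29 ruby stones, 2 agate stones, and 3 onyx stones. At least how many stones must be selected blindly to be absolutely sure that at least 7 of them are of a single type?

By pigeonhole, the 9 types are the holes; the stones drawn are the pigeons.
To avoid 7 of any one type, the worst case takes at most 6 of each type, or every stone of a type that has fewer than 6.
That gives 6 + 5 + 5 + 5 + 6 + 6 + 6 + 2 + 3 = 44 stones with no type reaching 7.
The next stone forces some type to 7, so 44 + 1 = 45.

45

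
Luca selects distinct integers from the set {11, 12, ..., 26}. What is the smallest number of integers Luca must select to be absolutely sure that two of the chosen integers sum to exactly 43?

Two chosen integers sum to 43 exactly when both halves of some pair {x, 43−x} with 17 ≤ x ≤ 43−x ≤ 26 are chosen — 5 such pairs.
The remaining 6 elements (those with no distinct partner in range) can never complete a 43-sum, so the worst case takes all of them and one from each pair: 6 + 5 = 11.
Pigeonhole: the 12th integer has to be the second member of some pair, so 11 + 1 = 12.

12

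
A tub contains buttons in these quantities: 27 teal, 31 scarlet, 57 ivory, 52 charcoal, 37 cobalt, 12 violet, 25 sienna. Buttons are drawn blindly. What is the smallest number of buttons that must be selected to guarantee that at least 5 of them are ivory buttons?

189

In the worst case for collecting ivory buttons, every non-ivory button comes out first.
There are 27 + 31 + 52 + 37 + 12 + 25 = 184 non-ivory buttons altogether.
After those, each further button must be ivory, so 184 + 5 = 189 draws guarantee 5 ivory buttons.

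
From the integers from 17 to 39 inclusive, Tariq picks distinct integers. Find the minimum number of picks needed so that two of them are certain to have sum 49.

Group the elements by complementary pair {x, 49−x}: {17,32}, {18,31}, {19,30}, …, giving 8 two-element pairs and 7 integers whose partner 49−x falls outside [17,39].
By the pigeonhole principle, treating each of those 15 groups as a pigeonhole, one can pick one integer per group — 15 integers — with no two summing to 49.
The 16th integer lands in an occupied pair, forcing a sum of 49.

16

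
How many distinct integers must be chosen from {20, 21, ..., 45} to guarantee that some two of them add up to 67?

Group the elements by complementary pair {x, 67−x}: {22,45}, {23,44}, {24,43}, …, giving 12 two-element pairs and 2 integers whose partner 67−x falls outside [20,45].
Treating each of those 14 groups as a pigeonhole, one can pick one integer per group — 14 integers — with no two summing to 67.
The 15th integer lands in an occupied pair, forcing a sum of 67.

15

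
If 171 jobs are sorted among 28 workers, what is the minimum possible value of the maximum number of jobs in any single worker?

By the pigeonhole principle, the 28 workers are the holes and the 171 jobs are the pigeons.
If every worker held at most 6 jobs, the total would be at most 28 × 6 = 168, which is less than 171.
So some worker holds at least ⌈171/28⌉ = 7 jobs.

7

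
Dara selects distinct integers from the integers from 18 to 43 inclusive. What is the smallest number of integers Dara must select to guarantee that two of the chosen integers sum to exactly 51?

19

Group the elements by complementary pair {x, 51−x}: {18,33}, {19,32}, {20,31}, …, giving 8 two-element pairs and 10 integers whose partner 51−x falls outside [18,43].
By the pigeonhole principle, treating each of those 18 groups as a pigeonhole, one can pick one integer per group — 18 integers — with no two summing to 51.
The 19th integer lands in an occupied pair, forcing a sum of 51.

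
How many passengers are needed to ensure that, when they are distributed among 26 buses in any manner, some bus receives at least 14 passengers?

339

With 338 passengers one could put exactly 13 in each of the 26 buses, and no bus would reach 14.
One more passenger must land in a bus that already has 13, giving it 14.
So 26 × 13 + 1 = 339 passengers are required.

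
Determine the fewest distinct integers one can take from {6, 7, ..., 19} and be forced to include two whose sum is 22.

10

Group the elements by complementary pair {x, 22−x}: {6,16}, {7,15}, {8,14}, …, giving 5 two-element pairs, the single value 11 (it cannot pair with itself since the integers are distinct), and 3 integers whose partner 22−x falls outside [6,19].
Treating each of those 9 groups as a pigeonhole, one can pick one integer per group — 9 integers — with no two summing to 22.
The 10th integer lands in an occupied pair, forcing a sum of 22.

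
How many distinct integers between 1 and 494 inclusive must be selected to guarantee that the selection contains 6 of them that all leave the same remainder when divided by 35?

176

By the pigeonhole principle, the 35 residue classes mod 35 are the pigeonholes.
With 175 integers one could put 5 in each residue class and have no class reach 6.
The 176th integer pushes some class to 6, so 35·5 + 1 = 176.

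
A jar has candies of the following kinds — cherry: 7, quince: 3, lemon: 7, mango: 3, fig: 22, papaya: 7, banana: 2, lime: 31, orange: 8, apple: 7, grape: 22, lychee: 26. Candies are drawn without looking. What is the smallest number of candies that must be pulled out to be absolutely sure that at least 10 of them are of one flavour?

81

The 12 flavours are the holes; the candies drawn are the pigeons.
To avoid 10 of any one flavour, the worst case takes at most 9 of each flavour, or every candy of a flavour that has fewer than 9.
That gives 7 + 3 + 7 + 3 + 9 + 7 + 2 + 9 + 8 + 7 + 9 + 9 = 80 candies with no flavour reaching 10.
The next candy forces some flavour to 10, so 80 + 1 = 81.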